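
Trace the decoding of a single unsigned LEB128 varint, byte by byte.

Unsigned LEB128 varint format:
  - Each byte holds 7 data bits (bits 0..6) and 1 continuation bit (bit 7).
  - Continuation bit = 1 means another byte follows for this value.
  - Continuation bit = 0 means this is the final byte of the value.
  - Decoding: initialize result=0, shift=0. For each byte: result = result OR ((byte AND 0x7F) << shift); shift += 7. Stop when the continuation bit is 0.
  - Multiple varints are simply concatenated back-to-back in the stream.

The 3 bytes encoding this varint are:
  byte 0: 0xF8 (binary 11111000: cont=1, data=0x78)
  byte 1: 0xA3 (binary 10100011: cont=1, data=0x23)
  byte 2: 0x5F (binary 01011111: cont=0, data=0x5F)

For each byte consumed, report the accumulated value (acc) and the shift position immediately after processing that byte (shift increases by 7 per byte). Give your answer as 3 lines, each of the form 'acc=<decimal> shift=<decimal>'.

Answer: acc=120 shift=7
acc=4600 shift=14
acc=1561080 shift=21

Derivation:
byte 0=0xF8: payload=0x78=120, contrib = 120<<0 = 120; acc -> 120, shift -> 7
byte 1=0xA3: payload=0x23=35, contrib = 35<<7 = 4480; acc -> 4600, shift -> 14
byte 2=0x5F: payload=0x5F=95, contrib = 95<<14 = 1556480; acc -> 1561080, shift -> 21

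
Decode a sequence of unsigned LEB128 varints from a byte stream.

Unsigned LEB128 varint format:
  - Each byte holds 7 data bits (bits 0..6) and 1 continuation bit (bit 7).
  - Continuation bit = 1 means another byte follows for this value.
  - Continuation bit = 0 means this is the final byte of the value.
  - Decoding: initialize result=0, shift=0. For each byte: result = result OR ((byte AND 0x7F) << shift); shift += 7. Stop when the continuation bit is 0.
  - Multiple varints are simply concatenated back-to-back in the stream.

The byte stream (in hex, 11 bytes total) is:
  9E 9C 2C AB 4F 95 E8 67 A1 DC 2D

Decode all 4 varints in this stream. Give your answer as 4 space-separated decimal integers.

Answer: 724510 10155 1700885 749089

Derivation:
  byte[0]=0x9E cont=1 payload=0x1E=30: acc |= 30<<0 -> acc=30 shift=7
  byte[1]=0x9C cont=1 payload=0x1C=28: acc |= 28<<7 -> acc=3614 shift=14
  byte[2]=0x2C cont=0 payload=0x2C=44: acc |= 44<<14 -> acc=724510 shift=21 [end]
Varint 1: bytes[0:3] = 9E 9C 2C -> value 724510 (3 byte(s))
  byte[3]=0xAB cont=1 payload=0x2B=43: acc |= 43<<0 -> acc=43 shift=7
  byte[4]=0x4F cont=0 payload=0x4F=79: acc |= 79<<7 -> acc=10155 shift=14 [end]
Varint 2: bytes[3:5] = AB 4F -> value 10155 (2 byte(s))
  byte[5]=0x95 cont=1 payload=0x15=21: acc |= 21<<0 -> acc=21 shift=7
  byte[6]=0xE8 cont=1 payload=0x68=104: acc |= 104<<7 -> acc=13333 shift=14
  byte[7]=0x67 cont=0 payload=0x67=103: acc |= 103<<14 -> acc=1700885 shift=21 [end]
Varint 3: bytes[5:8] = 95 E8 67 -> value 1700885 (3 byte(s))
  byte[8]=0xA1 cont=1 payload=0x21=33: acc |= 33<<0 -> acc=33 shift=7
  byte[9]=0xDC cont=1 payload=0x5C=92: acc |= 92<<7 -> acc=11809 shift=14
  byte[10]=0x2D cont=0 payload=0x2D=45: acc |= 45<<14 -> acc=749089 shift=21 [end]
Varint 4: bytes[8:11] = A1 DC 2D -> value 749089 (3 byte(s))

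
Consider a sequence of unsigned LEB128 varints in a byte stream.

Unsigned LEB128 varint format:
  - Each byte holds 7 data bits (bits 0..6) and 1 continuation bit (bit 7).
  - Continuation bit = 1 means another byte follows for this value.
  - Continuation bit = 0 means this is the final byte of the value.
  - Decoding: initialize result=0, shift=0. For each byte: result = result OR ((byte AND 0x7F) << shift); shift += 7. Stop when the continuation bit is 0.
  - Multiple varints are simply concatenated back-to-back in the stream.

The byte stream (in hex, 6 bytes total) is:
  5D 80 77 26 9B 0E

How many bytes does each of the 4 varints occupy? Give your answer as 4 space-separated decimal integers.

  byte[0]=0x5D cont=0 payload=0x5D=93: acc |= 93<<0 -> acc=93 shift=7 [end]
Varint 1: bytes[0:1] = 5D -> value 93 (1 byte(s))
  byte[1]=0x80 cont=1 payload=0x00=0: acc |= 0<<0 -> acc=0 shift=7
  byte[2]=0x77 cont=0 payload=0x77=119: acc |= 119<<7 -> acc=15232 shift=14 [end]
Varint 2: bytes[1:3] = 80 77 -> value 15232 (2 byte(s))
  byte[3]=0x26 cont=0 payload=0x26=38: acc |= 38<<0 -> acc=38 shift=7 [end]
Varint 3: bytes[3:4] = 26 -> value 38 (1 byte(s))
  byte[4]=0x9B cont=1 payload=0x1B=27: acc |= 27<<0 -> acc=27 shift=7
  byte[5]=0x0E cont=0 payload=0x0E=14: acc |= 14<<7 -> acc=1819 shift=14 [end]
Varint 4: bytes[4:6] = 9B 0E -> value 1819 (2 byte(s))

Answer: 1 2 1 2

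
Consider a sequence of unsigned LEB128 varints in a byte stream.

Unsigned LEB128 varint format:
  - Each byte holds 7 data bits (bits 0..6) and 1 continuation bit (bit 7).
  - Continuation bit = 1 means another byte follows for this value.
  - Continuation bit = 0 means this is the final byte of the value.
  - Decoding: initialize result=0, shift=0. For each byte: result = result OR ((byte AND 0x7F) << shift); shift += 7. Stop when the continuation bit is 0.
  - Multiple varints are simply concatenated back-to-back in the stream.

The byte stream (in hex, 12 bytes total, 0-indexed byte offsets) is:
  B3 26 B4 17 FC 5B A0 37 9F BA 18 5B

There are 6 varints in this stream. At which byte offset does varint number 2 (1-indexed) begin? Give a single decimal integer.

  byte[0]=0xB3 cont=1 payload=0x33=51: acc |= 51<<0 -> acc=51 shift=7
  byte[1]=0x26 cont=0 payload=0x26=38: acc |= 38<<7 -> acc=4915 shift=14 [end]
Varint 1: bytes[0:2] = B3 26 -> value 4915 (2 byte(s))
  byte[2]=0xB4 cont=1 payload=0x34=52: acc |= 52<<0 -> acc=52 shift=7
  byte[3]=0x17 cont=0 payload=0x17=23: acc |= 23<<7 -> acc=2996 shift=14 [end]
Varint 2: bytes[2:4] = B4 17 -> value 2996 (2 byte(s))
  byte[4]=0xFC cont=1 payload=0x7C=124: acc |= 124<<0 -> acc=124 shift=7
  byte[5]=0x5B cont=0 payload=0x5B=91: acc |= 91<<7 -> acc=11772 shift=14 [end]
Varint 3: bytes[4:6] = FC 5B -> value 11772 (2 byte(s))
  byte[6]=0xA0 cont=1 payload=0x20=32: acc |= 32<<0 -> acc=32 shift=7
  byte[7]=0x37 cont=0 payload=0x37=55: acc |= 55<<7 -> acc=7072 shift=14 [end]
Varint 4: bytes[6:8] = A0 37 -> value 7072 (2 byte(s))
  byte[8]=0x9F cont=1 payload=0x1F=31: acc |= 31<<0 -> acc=31 shift=7
  byte[9]=0xBA cont=1 payload=0x3A=58: acc |= 58<<7 -> acc=7455 shift=14
  byte[10]=0x18 cont=0 payload=0x18=24: acc |= 24<<14 -> acc=400671 shift=21 [end]
Varint 5: bytes[8:11] = 9F BA 18 -> value 400671 (3 byte(s))
  byte[11]=0x5B cont=0 payload=0x5B=91: acc |= 91<<0 -> acc=91 shift=7 [end]
Varint 6: bytes[11:12] = 5B -> value 91 (1 byte(s))

Answer: 2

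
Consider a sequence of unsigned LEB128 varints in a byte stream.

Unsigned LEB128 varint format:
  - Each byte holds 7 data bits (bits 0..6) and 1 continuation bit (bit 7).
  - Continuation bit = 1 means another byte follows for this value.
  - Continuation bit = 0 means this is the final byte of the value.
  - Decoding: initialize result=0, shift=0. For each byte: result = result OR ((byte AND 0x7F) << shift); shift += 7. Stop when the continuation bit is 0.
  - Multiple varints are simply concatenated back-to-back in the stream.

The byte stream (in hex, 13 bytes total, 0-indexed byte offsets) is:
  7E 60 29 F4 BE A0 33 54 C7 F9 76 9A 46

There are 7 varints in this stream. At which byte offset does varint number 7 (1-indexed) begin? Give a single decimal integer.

  byte[0]=0x7E cont=0 payload=0x7E=126: acc |= 126<<0 -> acc=126 shift=7 [end]
Varint 1: bytes[0:1] = 7E -> value 126 (1 byte(s))
  byte[1]=0x60 cont=0 payload=0x60=96: acc |= 96<<0 -> acc=96 shift=7 [end]
Varint 2: bytes[1:2] = 60 -> value 96 (1 byte(s))
  byte[2]=0x29 cont=0 payload=0x29=41: acc |= 41<<0 -> acc=41 shift=7 [end]
Varint 3: bytes[2:3] = 29 -> value 41 (1 byte(s))
  byte[3]=0xF4 cont=1 payload=0x74=116: acc |= 116<<0 -> acc=116 shift=7
  byte[4]=0xBE cont=1 payload=0x3E=62: acc |= 62<<7 -> acc=8052 shift=14
  byte[5]=0xA0 cont=1 payload=0x20=32: acc |= 32<<14 -> acc=532340 shift=21
  byte[6]=0x33 cont=0 payload=0x33=51: acc |= 51<<21 -> acc=107487092 shift=28 [end]
Varint 4: bytes[3:7] = F4 BE A0 33 -> value 107487092 (4 byte(s))
  byte[7]=0x54 cont=0 payload=0x54=84: acc |= 84<<0 -> acc=84 shift=7 [end]
Varint 5: bytes[7:8] = 54 -> value 84 (1 byte(s))
  byte[8]=0xC7 cont=1 payload=0x47=71: acc |= 71<<0 -> acc=71 shift=7
  byte[9]=0xF9 cont=1 payload=0x79=121: acc |= 121<<7 -> acc=15559 shift=14
  byte[10]=0x76 cont=0 payload=0x76=118: acc |= 118<<14 -> acc=1948871 shift=21 [end]
Varint 6: bytes[8:11] = C7 F9 76 -> value 1948871 (3 byte(s))
  byte[11]=0x9A cont=1 payload=0x1A=26: acc |= 26<<0 -> acc=26 shift=7
  byte[12]=0x46 cont=0 payload=0x46=70: acc |= 70<<7 -> acc=8986 shift=14 [end]
Varint 7: bytes[11:13] = 9A 46 -> value 8986 (2 byte(s))

Answer: 11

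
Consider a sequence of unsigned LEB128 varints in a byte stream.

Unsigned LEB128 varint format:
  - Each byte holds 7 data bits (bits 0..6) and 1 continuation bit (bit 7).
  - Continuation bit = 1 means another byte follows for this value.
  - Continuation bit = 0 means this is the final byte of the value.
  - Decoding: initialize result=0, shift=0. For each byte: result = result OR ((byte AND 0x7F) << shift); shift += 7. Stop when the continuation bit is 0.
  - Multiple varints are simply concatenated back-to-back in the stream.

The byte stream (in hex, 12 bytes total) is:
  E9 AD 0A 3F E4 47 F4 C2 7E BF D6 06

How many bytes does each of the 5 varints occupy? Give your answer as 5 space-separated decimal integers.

  byte[0]=0xE9 cont=1 payload=0x69=105: acc |= 105<<0 -> acc=105 shift=7
  byte[1]=0xAD cont=1 payload=0x2D=45: acc |= 45<<7 -> acc=5865 shift=14
  byte[2]=0x0A cont=0 payload=0x0A=10: acc |= 10<<14 -> acc=169705 shift=21 [end]
Varint 1: bytes[0:3] = E9 AD 0A -> value 169705 (3 byte(s))
  byte[3]=0x3F cont=0 payload=0x3F=63: acc |= 63<<0 -> acc=63 shift=7 [end]
Varint 2: bytes[3:4] = 3F -> value 63 (1 byte(s))
  byte[4]=0xE4 cont=1 payload=0x64=100: acc |= 100<<0 -> acc=100 shift=7
  byte[5]=0x47 cont=0 payload=0x47=71: acc |= 71<<7 -> acc=9188 shift=14 [end]
Varint 3: bytes[4:6] = E4 47 -> value 9188 (2 byte(s))
  byte[6]=0xF4 cont=1 payload=0x74=116: acc |= 116<<0 -> acc=116 shift=7
  byte[7]=0xC2 cont=1 payload=0x42=66: acc |= 66<<7 -> acc=8564 shift=14
  byte[8]=0x7E cont=0 payload=0x7E=126: acc |= 126<<14 -> acc=2072948 shift=21 [end]
Varint 4: bytes[6:9] = F4 C2 7E -> value 2072948 (3 byte(s))
  byte[9]=0xBF cont=1 payload=0x3F=63: acc |= 63<<0 -> acc=63 shift=7
  byte[10]=0xD6 cont=1 payload=0x56=86: acc |= 86<<7 -> acc=11071 shift=14
  byte[11]=0x06 cont=0 payload=0x06=6: acc |= 6<<14 -> acc=109375 shift=21 [end]
Varint 5: bytes[9:12] = BF D6 06 -> value 109375 (3 byte(s))

Answer: 3 1 2 3 3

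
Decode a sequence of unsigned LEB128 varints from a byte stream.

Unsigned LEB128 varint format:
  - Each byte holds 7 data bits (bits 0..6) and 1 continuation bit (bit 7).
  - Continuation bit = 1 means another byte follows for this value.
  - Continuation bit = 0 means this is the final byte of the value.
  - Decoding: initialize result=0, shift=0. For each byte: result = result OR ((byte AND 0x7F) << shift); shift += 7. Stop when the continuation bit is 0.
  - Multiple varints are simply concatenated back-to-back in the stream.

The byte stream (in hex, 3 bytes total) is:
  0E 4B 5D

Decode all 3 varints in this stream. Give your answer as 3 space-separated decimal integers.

Answer: 14 75 93

Derivation:
  byte[0]=0x0E cont=0 payload=0x0E=14: acc |= 14<<0 -> acc=14 shift=7 [end]
Varint 1: bytes[0:1] = 0E -> value 14 (1 byte(s))
  byte[1]=0x4B cont=0 payload=0x4B=75: acc |= 75<<0 -> acc=75 shift=7 [end]
Varint 2: bytes[1:2] = 4B -> value 75 (1 byte(s))
  byte[2]=0x5D cont=0 payload=0x5D=93: acc |= 93<<0 -> acc=93 shift=7 [end]
Varint 3: bytes[2:3] = 5D -> value 93 (1 byte(s))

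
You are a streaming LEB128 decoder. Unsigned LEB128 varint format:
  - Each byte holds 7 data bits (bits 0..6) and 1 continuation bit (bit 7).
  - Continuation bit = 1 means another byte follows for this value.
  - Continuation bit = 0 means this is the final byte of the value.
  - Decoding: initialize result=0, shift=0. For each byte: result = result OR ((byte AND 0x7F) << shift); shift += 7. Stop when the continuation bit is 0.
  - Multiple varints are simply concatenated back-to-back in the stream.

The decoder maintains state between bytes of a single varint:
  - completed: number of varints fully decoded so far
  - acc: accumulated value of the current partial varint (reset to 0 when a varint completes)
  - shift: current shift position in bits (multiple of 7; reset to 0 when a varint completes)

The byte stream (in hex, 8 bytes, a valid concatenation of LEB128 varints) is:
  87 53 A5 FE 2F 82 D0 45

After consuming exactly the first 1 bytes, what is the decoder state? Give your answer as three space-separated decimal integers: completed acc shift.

byte[0]=0x87 cont=1 payload=0x07: acc |= 7<<0 -> completed=0 acc=7 shift=7

Answer: 0 7 7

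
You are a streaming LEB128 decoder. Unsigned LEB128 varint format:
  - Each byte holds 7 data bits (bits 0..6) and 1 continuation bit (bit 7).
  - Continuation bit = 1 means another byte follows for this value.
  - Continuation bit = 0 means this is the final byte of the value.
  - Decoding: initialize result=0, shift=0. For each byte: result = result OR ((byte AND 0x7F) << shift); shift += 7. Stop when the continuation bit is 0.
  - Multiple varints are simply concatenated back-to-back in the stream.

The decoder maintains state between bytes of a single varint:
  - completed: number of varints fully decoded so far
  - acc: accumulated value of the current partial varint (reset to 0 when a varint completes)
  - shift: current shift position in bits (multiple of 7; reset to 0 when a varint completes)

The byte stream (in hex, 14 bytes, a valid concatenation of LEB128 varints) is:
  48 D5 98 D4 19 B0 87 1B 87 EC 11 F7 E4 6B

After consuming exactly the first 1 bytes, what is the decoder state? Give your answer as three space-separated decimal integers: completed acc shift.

Answer: 1 0 0

Derivation:
byte[0]=0x48 cont=0 payload=0x48: varint #1 complete (value=72); reset -> completed=1 acc=0 shift=0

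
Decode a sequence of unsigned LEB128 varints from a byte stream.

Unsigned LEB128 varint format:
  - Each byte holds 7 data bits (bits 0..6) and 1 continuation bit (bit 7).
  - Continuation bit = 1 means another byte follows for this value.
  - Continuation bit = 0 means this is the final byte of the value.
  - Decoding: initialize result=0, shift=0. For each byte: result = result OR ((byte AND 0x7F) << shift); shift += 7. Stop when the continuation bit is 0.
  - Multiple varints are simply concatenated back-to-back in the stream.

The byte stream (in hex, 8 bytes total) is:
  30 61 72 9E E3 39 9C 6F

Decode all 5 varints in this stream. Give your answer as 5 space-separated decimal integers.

  byte[0]=0x30 cont=0 payload=0x30=48: acc |= 48<<0 -> acc=48 shift=7 [end]
Varint 1: bytes[0:1] = 30 -> value 48 (1 byte(s))
  byte[1]=0x61 cont=0 payload=0x61=97: acc |= 97<<0 -> acc=97 shift=7 [end]
Varint 2: bytes[1:2] = 61 -> value 97 (1 byte(s))
  byte[2]=0x72 cont=0 payload=0x72=114: acc |= 114<<0 -> acc=114 shift=7 [end]
Varint 3: bytes[2:3] = 72 -> value 114 (1 byte(s))
  byte[3]=0x9E cont=1 payload=0x1E=30: acc |= 30<<0 -> acc=30 shift=7
  byte[4]=0xE3 cont=1 payload=0x63=99: acc |= 99<<7 -> acc=12702 shift=14
  byte[5]=0x39 cont=0 payload=0x39=57: acc |= 57<<14 -> acc=946590 shift=21 [end]
Varint 4: bytes[3:6] = 9E E3 39 -> value 946590 (3 byte(s))
  byte[6]=0x9C cont=1 payload=0x1C=28: acc |= 28<<0 -> acc=28 shift=7
  byte[7]=0x6F cont=0 payload=0x6F=111: acc |= 111<<7 -> acc=14236 shift=14 [end]
Varint 5: bytes[6:8] = 9C 6F -> value 14236 (2 byte(s))

Answer: 48 97 114 946590 14236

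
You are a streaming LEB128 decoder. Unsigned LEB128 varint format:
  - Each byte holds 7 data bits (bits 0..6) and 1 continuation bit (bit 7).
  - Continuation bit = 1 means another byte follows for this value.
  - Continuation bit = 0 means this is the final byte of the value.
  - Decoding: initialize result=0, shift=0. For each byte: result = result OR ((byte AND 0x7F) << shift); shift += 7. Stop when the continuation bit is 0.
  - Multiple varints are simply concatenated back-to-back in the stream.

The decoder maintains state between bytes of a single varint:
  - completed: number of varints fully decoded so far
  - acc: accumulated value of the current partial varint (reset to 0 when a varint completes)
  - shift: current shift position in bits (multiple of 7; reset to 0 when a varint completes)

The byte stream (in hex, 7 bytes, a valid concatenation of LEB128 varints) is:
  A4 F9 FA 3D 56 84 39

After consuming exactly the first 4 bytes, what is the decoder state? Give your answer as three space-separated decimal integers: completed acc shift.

Answer: 1 0 0

Derivation:
byte[0]=0xA4 cont=1 payload=0x24: acc |= 36<<0 -> completed=0 acc=36 shift=7
byte[1]=0xF9 cont=1 payload=0x79: acc |= 121<<7 -> completed=0 acc=15524 shift=14
byte[2]=0xFA cont=1 payload=0x7A: acc |= 122<<14 -> completed=0 acc=2014372 shift=21
byte[3]=0x3D cont=0 payload=0x3D: varint #1 complete (value=129940644); reset -> completed=1 acc=0 shift=0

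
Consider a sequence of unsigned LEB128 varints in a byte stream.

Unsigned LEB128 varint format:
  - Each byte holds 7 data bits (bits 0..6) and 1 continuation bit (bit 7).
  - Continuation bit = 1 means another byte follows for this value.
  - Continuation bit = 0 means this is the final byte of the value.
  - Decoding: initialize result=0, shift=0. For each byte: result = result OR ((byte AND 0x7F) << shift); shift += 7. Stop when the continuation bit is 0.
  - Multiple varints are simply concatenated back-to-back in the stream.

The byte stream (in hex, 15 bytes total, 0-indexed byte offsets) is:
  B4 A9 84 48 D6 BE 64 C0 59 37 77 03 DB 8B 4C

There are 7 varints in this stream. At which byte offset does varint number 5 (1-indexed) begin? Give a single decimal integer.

  byte[0]=0xB4 cont=1 payload=0x34=52: acc |= 52<<0 -> acc=52 shift=7
  byte[1]=0xA9 cont=1 payload=0x29=41: acc |= 41<<7 -> acc=5300 shift=14
  byte[2]=0x84 cont=1 payload=0x04=4: acc |= 4<<14 -> acc=70836 shift=21
  byte[3]=0x48 cont=0 payload=0x48=72: acc |= 72<<21 -> acc=151065780 shift=28 [end]
Varint 1: bytes[0:4] = B4 A9 84 48 -> value 151065780 (4 byte(s))
  byte[4]=0xD6 cont=1 payload=0x56=86: acc |= 86<<0 -> acc=86 shift=7
  byte[5]=0xBE cont=1 payload=0x3E=62: acc |= 62<<7 -> acc=8022 shift=14
  byte[6]=0x64 cont=0 payload=0x64=100: acc |= 100<<14 -> acc=1646422 shift=21 [end]
Varint 2: bytes[4:7] = D6 BE 64 -> value 1646422 (3 byte(s))
  byte[7]=0xC0 cont=1 payload=0x40=64: acc |= 64<<0 -> acc=64 shift=7
  byte[8]=0x59 cont=0 payload=0x59=89: acc |= 89<<7 -> acc=11456 shift=14 [end]
Varint 3: bytes[7:9] = C0 59 -> value 11456 (2 byte(s))
  byte[9]=0x37 cont=0 payload=0x37=55: acc |= 55<<0 -> acc=55 shift=7 [end]
Varint 4: bytes[9:10] = 37 -> value 55 (1 byte(s))
  byte[10]=0x77 cont=0 payload=0x77=119: acc |= 119<<0 -> acc=119 shift=7 [end]
Varint 5: bytes[10:11] = 77 -> value 119 (1 byte(s))
  byte[11]=0x03 cont=0 payload=0x03=3: acc |= 3<<0 -> acc=3 shift=7 [end]
Varint 6: bytes[11:12] = 03 -> value 3 (1 byte(s))
  byte[12]=0xDB cont=1 payload=0x5B=91: acc |= 91<<0 -> acc=91 shift=7
  byte[13]=0x8B cont=1 payload=0x0B=11: acc |= 11<<7 -> acc=1499 shift=14
  byte[14]=0x4C cont=0 payload=0x4C=76: acc |= 76<<14 -> acc=1246683 shift=21 [end]
Varint 7: bytes[12:15] = DB 8B 4C -> value 1246683 (3 byte(s))

Answer: 10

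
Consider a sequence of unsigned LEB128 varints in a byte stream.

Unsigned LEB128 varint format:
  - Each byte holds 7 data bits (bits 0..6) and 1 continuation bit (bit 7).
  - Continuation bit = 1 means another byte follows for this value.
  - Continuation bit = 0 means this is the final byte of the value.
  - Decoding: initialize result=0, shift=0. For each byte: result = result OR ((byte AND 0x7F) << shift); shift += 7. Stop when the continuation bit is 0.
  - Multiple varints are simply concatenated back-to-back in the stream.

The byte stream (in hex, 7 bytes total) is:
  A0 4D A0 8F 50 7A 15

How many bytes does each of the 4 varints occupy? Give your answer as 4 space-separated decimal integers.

  byte[0]=0xA0 cont=1 payload=0x20=32: acc |= 32<<0 -> acc=32 shift=7
  byte[1]=0x4D cont=0 payload=0x4D=77: acc |= 77<<7 -> acc=9888 shift=14 [end]
Varint 1: bytes[0:2] = A0 4D -> value 9888 (2 byte(s))
  byte[2]=0xA0 cont=1 payload=0x20=32: acc |= 32<<0 -> acc=32 shift=7
  byte[3]=0x8F cont=1 payload=0x0F=15: acc |= 15<<7 -> acc=1952 shift=14
  byte[4]=0x50 cont=0 payload=0x50=80: acc |= 80<<14 -> acc=1312672 shift=21 [end]
Varint 2: bytes[2:5] = A0 8F 50 -> value 1312672 (3 byte(s))
  byte[5]=0x7A cont=0 payload=0x7A=122: acc |= 122<<0 -> acc=122 shift=7 [end]
Varint 3: bytes[5:6] = 7A -> value 122 (1 byte(s))
  byte[6]=0x15 cont=0 payload=0x15=21: acc |= 21<<0 -> acc=21 shift=7 [end]
Varint 4: bytes[6:7] = 15 -> value 21 (1 byte(s))

Answer: 2 3 1 1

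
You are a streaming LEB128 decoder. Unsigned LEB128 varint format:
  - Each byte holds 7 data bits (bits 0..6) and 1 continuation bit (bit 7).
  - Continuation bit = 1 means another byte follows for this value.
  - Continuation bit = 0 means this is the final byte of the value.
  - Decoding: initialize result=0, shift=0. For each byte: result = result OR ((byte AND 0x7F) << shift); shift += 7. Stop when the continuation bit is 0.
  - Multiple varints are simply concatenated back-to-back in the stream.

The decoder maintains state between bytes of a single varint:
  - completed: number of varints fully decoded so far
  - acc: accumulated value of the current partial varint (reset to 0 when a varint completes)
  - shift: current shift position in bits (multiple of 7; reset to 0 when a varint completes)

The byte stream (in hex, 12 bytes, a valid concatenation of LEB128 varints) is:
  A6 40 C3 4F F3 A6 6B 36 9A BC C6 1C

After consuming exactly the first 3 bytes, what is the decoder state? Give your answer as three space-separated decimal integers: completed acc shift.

Answer: 1 67 7

Derivation:
byte[0]=0xA6 cont=1 payload=0x26: acc |= 38<<0 -> completed=0 acc=38 shift=7
byte[1]=0x40 cont=0 payload=0x40: varint #1 complete (value=8230); reset -> completed=1 acc=0 shift=0
byte[2]=0xC3 cont=1 payload=0x43: acc |= 67<<0 -> completed=1 acc=67 shift=7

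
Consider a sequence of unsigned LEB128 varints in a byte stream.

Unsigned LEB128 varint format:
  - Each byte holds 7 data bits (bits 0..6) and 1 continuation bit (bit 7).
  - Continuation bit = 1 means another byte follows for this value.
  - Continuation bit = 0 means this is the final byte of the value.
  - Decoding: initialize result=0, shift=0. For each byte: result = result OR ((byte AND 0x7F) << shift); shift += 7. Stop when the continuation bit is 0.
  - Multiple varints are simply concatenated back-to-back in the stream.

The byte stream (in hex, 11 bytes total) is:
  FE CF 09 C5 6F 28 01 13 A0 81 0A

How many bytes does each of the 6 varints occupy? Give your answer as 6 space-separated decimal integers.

Answer: 3 2 1 1 1 3

Derivation:
  byte[0]=0xFE cont=1 payload=0x7E=126: acc |= 126<<0 -> acc=126 shift=7
  byte[1]=0xCF cont=1 payload=0x4F=79: acc |= 79<<7 -> acc=10238 shift=14
  byte[2]=0x09 cont=0 payload=0x09=9: acc |= 9<<14 -> acc=157694 shift=21 [end]
Varint 1: bytes[0:3] = FE CF 09 -> value 157694 (3 byte(s))
  byte[3]=0xC5 cont=1 payload=0x45=69: acc |= 69<<0 -> acc=69 shift=7
  byte[4]=0x6F cont=0 payload=0x6F=111: acc |= 111<<7 -> acc=14277 shift=14 [end]
Varint 2: bytes[3:5] = C5 6F -> value 14277 (2 byte(s))
  byte[5]=0x28 cont=0 payload=0x28=40: acc |= 40<<0 -> acc=40 shift=7 [end]
Varint 3: bytes[5:6] = 28 -> value 40 (1 byte(s))
  byte[6]=0x01 cont=0 payload=0x01=1: acc |= 1<<0 -> acc=1 shift=7 [end]
Varint 4: bytes[6:7] = 01 -> value 1 (1 byte(s))
  byte[7]=0x13 cont=0 payload=0x13=19: acc |= 19<<0 -> acc=19 shift=7 [end]
Varint 5: bytes[7:8] = 13 -> value 19 (1 byte(s))
  byte[8]=0xA0 cont=1 payload=0x20=32: acc |= 32<<0 -> acc=32 shift=7
  byte[9]=0x81 cont=1 payload=0x01=1: acc |= 1<<7 -> acc=160 shift=14
  byte[10]=0x0A cont=0 payload=0x0A=10: acc |= 10<<14 -> acc=164000 shift=21 [end]
Varint 6: bytes[8:11] = A0 81 0A -> value 164000 (3 byte(s))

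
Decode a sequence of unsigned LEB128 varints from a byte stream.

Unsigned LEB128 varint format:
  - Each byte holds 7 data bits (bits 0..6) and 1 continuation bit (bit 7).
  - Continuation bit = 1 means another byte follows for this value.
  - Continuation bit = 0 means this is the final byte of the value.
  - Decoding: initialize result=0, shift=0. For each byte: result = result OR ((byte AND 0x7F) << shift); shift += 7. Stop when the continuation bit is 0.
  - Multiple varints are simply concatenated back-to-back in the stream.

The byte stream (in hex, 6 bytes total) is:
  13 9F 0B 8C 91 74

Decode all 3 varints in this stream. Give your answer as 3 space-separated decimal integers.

Answer: 19 1439 1902732

Derivation:
  byte[0]=0x13 cont=0 payload=0x13=19: acc |= 19<<0 -> acc=19 shift=7 [end]
Varint 1: bytes[0:1] = 13 -> value 19 (1 byte(s))
  byte[1]=0x9F cont=1 payload=0x1F=31: acc |= 31<<0 -> acc=31 shift=7
  byte[2]=0x0B cont=0 payload=0x0B=11: acc |= 11<<7 -> acc=1439 shift=14 [end]
Varint 2: bytes[1:3] = 9F 0B -> value 1439 (2 byte(s))
  byte[3]=0x8C cont=1 payload=0x0C=12: acc |= 12<<0 -> acc=12 shift=7
  byte[4]=0x91 cont=1 payload=0x11=17: acc |= 17<<7 -> acc=2188 shift=14
  byte[5]=0x74 cont=0 payload=0x74=116: acc |= 116<<14 -> acc=1902732 shift=21 [end]
Varint 3: bytes[3:6] = 8C 91 74 -> value 1902732 (3 byte(s))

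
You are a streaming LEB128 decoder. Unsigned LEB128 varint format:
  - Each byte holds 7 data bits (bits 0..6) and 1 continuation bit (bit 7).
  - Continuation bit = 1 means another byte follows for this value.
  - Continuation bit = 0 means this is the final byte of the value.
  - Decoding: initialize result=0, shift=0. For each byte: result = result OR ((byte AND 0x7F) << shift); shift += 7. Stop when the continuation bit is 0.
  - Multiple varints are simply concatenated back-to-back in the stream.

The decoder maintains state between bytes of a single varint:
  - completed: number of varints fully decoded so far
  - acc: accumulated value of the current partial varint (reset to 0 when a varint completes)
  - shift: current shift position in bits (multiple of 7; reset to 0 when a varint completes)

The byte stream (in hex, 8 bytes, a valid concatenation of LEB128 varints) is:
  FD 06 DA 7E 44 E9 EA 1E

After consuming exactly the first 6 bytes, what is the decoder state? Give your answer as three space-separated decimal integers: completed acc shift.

byte[0]=0xFD cont=1 payload=0x7D: acc |= 125<<0 -> completed=0 acc=125 shift=7
byte[1]=0x06 cont=0 payload=0x06: varint #1 complete (value=893); reset -> completed=1 acc=0 shift=0
byte[2]=0xDA cont=1 payload=0x5A: acc |= 90<<0 -> completed=1 acc=90 shift=7
byte[3]=0x7E cont=0 payload=0x7E: varint #2 complete (value=16218); reset -> completed=2 acc=0 shift=0
byte[4]=0x44 cont=0 payload=0x44: varint #3 complete (value=68); reset -> completed=3 acc=0 shift=0
byte[5]=0xE9 cont=1 payload=0x69: acc |= 105<<0 -> completed=3 acc=105 shift=7

Answer: 3 105 7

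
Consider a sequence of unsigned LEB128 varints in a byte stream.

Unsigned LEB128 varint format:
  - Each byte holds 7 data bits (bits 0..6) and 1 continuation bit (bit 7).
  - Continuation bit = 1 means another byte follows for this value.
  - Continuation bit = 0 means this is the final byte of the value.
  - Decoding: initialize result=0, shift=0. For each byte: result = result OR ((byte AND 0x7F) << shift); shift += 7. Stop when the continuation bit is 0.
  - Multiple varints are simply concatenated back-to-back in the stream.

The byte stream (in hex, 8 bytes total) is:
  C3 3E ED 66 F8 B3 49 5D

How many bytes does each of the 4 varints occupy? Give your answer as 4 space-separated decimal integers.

  byte[0]=0xC3 cont=1 payload=0x43=67: acc |= 67<<0 -> acc=67 shift=7
  byte[1]=0x3E cont=0 payload=0x3E=62: acc |= 62<<7 -> acc=8003 shift=14 [end]
Varint 1: bytes[0:2] = C3 3E -> value 8003 (2 byte(s))
  byte[2]=0xED cont=1 payload=0x6D=109: acc |= 109<<0 -> acc=109 shift=7
  byte[3]=0x66 cont=0 payload=0x66=102: acc |= 102<<7 -> acc=13165 shift=14 [end]
Varint 2: bytes[2:4] = ED 66 -> value 13165 (2 byte(s))
  byte[4]=0xF8 cont=1 payload=0x78=120: acc |= 120<<0 -> acc=120 shift=7
  byte[5]=0xB3 cont=1 payload=0x33=51: acc |= 51<<7 -> acc=6648 shift=14
  byte[6]=0x49 cont=0 payload=0x49=73: acc |= 73<<14 -> acc=1202680 shift=21 [end]
Varint 3: bytes[4:7] = F8 B3 49 -> value 1202680 (3 byte(s))
  byte[7]=0x5D cont=0 payload=0x5D=93: acc |= 93<<0 -> acc=93 shift=7 [end]
Varint 4: bytes[7:8] = 5D -> value 93 (1 byte(s))

Answer: 2 2 3 1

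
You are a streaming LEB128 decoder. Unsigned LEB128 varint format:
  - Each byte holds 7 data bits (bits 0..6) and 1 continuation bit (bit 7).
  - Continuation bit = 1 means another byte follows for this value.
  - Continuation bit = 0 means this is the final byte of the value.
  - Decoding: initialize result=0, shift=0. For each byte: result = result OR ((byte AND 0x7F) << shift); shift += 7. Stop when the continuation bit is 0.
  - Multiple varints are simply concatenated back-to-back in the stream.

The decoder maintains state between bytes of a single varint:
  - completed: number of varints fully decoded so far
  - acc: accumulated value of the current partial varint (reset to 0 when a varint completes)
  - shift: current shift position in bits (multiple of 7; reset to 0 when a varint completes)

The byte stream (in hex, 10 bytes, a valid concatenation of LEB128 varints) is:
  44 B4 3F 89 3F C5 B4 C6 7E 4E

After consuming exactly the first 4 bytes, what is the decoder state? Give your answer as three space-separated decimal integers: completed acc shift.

byte[0]=0x44 cont=0 payload=0x44: varint #1 complete (value=68); reset -> completed=1 acc=0 shift=0
byte[1]=0xB4 cont=1 payload=0x34: acc |= 52<<0 -> completed=1 acc=52 shift=7
byte[2]=0x3F cont=0 payload=0x3F: varint #2 complete (value=8116); reset -> completed=2 acc=0 shift=0
byte[3]=0x89 cont=1 payload=0x09: acc |= 9<<0 -> completed=2 acc=9 shift=7

Answer: 2 9 7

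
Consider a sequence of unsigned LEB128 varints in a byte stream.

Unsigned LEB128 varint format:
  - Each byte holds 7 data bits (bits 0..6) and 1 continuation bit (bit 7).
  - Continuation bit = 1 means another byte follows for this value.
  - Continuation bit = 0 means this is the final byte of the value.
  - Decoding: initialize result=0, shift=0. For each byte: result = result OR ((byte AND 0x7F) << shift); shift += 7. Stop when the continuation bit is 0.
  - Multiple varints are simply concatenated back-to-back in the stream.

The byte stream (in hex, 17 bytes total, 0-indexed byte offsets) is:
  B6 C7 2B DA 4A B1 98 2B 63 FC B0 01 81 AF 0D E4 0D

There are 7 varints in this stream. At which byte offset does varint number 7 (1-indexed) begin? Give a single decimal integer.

  byte[0]=0xB6 cont=1 payload=0x36=54: acc |= 54<<0 -> acc=54 shift=7
  byte[1]=0xC7 cont=1 payload=0x47=71: acc |= 71<<7 -> acc=9142 shift=14
  byte[2]=0x2B cont=0 payload=0x2B=43: acc |= 43<<14 -> acc=713654 shift=21 [end]
Varint 1: bytes[0:3] = B6 C7 2B -> value 713654 (3 byte(s))
  byte[3]=0xDA cont=1 payload=0x5A=90: acc |= 90<<0 -> acc=90 shift=7
  byte[4]=0x4A cont=0 payload=0x4A=74: acc |= 74<<7 -> acc=9562 shift=14 [end]
Varint 2: bytes[3:5] = DA 4A -> value 9562 (2 byte(s))
  byte[5]=0xB1 cont=1 payload=0x31=49: acc |= 49<<0 -> acc=49 shift=7
  byte[6]=0x98 cont=1 payload=0x18=24: acc |= 24<<7 -> acc=3121 shift=14
  byte[7]=0x2B cont=0 payload=0x2B=43: acc |= 43<<14 -> acc=707633 shift=21 [end]
Varint 3: bytes[5:8] = B1 98 2B -> value 707633 (3 byte(s))
  byte[8]=0x63 cont=0 payload=0x63=99: acc |= 99<<0 -> acc=99 shift=7 [end]
Varint 4: bytes[8:9] = 63 -> value 99 (1 byte(s))
  byte[9]=0xFC cont=1 payload=0x7C=124: acc |= 124<<0 -> acc=124 shift=7
  byte[10]=0xB0 cont=1 payload=0x30=48: acc |= 48<<7 -> acc=6268 shift=14
  byte[11]=0x01 cont=0 payload=0x01=1: acc |= 1<<14 -> acc=22652 shift=21 [end]
Varint 5: bytes[9:12] = FC B0 01 -> value 22652 (3 byte(s))
  byte[12]=0x81 cont=1 payload=0x01=1: acc |= 1<<0 -> acc=1 shift=7
  byte[13]=0xAF cont=1 payload=0x2F=47: acc |= 47<<7 -> acc=6017 shift=14
  byte[14]=0x0D cont=0 payload=0x0D=13: acc |= 13<<14 -> acc=219009 shift=21 [end]
Varint 6: bytes[12:15] = 81 AF 0D -> value 219009 (3 byte(s))
  byte[15]=0xE4 cont=1 payload=0x64=100: acc |= 100<<0 -> acc=100 shift=7
  byte[16]=0x0D cont=0 payload=0x0D=13: acc |= 13<<7 -> acc=1764 shift=14 [end]
Varint 7: bytes[15:17] = E4 0D -> value 1764 (2 byte(s))

Answer: 15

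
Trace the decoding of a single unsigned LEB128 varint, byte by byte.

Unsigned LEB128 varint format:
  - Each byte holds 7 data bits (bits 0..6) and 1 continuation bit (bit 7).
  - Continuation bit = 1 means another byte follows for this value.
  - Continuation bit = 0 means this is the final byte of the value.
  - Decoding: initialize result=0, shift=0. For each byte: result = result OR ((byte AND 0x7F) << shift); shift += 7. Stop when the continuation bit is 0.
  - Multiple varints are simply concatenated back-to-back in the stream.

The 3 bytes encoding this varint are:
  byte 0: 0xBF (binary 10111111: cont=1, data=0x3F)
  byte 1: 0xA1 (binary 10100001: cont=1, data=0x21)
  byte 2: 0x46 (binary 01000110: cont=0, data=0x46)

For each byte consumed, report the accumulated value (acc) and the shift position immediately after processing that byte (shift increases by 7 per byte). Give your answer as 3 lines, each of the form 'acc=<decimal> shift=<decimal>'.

byte 0=0xBF: payload=0x3F=63, contrib = 63<<0 = 63; acc -> 63, shift -> 7
byte 1=0xA1: payload=0x21=33, contrib = 33<<7 = 4224; acc -> 4287, shift -> 14
byte 2=0x46: payload=0x46=70, contrib = 70<<14 = 1146880; acc -> 1151167, shift -> 21

Answer: acc=63 shift=7
acc=4287 shift=14
acc=1151167 shift=21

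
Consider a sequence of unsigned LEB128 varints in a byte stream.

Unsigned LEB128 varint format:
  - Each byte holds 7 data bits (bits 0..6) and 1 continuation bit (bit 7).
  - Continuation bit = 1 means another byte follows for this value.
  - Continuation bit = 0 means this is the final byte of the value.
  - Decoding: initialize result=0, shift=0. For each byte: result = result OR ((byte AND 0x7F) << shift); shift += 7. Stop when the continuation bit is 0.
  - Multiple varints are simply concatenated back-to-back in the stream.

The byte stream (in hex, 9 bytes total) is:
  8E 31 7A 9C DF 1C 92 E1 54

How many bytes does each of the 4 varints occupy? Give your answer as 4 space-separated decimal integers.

  byte[0]=0x8E cont=1 payload=0x0E=14: acc |= 14<<0 -> acc=14 shift=7
  byte[1]=0x31 cont=0 payload=0x31=49: acc |= 49<<7 -> acc=6286 shift=14 [end]
Varint 1: bytes[0:2] = 8E 31 -> value 6286 (2 byte(s))
  byte[2]=0x7A cont=0 payload=0x7A=122: acc |= 122<<0 -> acc=122 shift=7 [end]
Varint 2: bytes[2:3] = 7A -> value 122 (1 byte(s))
  byte[3]=0x9C cont=1 payload=0x1C=28: acc |= 28<<0 -> acc=28 shift=7
  byte[4]=0xDF cont=1 payload=0x5F=95: acc |= 95<<7 -> acc=12188 shift=14
  byte[5]=0x1C cont=0 payload=0x1C=28: acc |= 28<<14 -> acc=470940 shift=21 [end]
Varint 3: bytes[3:6] = 9C DF 1C -> value 470940 (3 byte(s))
  byte[6]=0x92 cont=1 payload=0x12=18: acc |= 18<<0 -> acc=18 shift=7
  byte[7]=0xE1 cont=1 payload=0x61=97: acc |= 97<<7 -> acc=12434 shift=14
  byte[8]=0x54 cont=0 payload=0x54=84: acc |= 84<<14 -> acc=1388690 shift=21 [end]
Varint 4: bytes[6:9] = 92 E1 54 -> value 1388690 (3 byte(s))

Answer: 2 1 3 3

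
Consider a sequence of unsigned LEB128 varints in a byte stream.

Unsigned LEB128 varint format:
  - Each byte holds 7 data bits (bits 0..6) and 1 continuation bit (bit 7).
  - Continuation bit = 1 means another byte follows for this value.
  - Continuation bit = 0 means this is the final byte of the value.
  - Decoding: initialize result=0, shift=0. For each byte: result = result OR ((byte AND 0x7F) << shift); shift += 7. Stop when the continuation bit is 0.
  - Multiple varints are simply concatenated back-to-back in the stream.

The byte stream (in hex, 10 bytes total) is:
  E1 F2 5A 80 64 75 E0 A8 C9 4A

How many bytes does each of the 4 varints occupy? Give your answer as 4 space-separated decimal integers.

Answer: 3 2 1 4

Derivation:
  byte[0]=0xE1 cont=1 payload=0x61=97: acc |= 97<<0 -> acc=97 shift=7
  byte[1]=0xF2 cont=1 payload=0x72=114: acc |= 114<<7 -> acc=14689 shift=14
  byte[2]=0x5A cont=0 payload=0x5A=90: acc |= 90<<14 -> acc=1489249 shift=21 [end]
Varint 1: bytes[0:3] = E1 F2 5A -> value 1489249 (3 byte(s))
  byte[3]=0x80 cont=1 payload=0x00=0: acc |= 0<<0 -> acc=0 shift=7
  byte[4]=0x64 cont=0 payload=0x64=100: acc |= 100<<7 -> acc=12800 shift=14 [end]
Varint 2: bytes[3:5] = 80 64 -> value 12800 (2 byte(s))
  byte[5]=0x75 cont=0 payload=0x75=117: acc |= 117<<0 -> acc=117 shift=7 [end]
Varint 3: bytes[5:6] = 75 -> value 117 (1 byte(s))
  byte[6]=0xE0 cont=1 payload=0x60=96: acc |= 96<<0 -> acc=96 shift=7
  byte[7]=0xA8 cont=1 payload=0x28=40: acc |= 40<<7 -> acc=5216 shift=14
  byte[8]=0xC9 cont=1 payload=0x49=73: acc |= 73<<14 -> acc=1201248 shift=21
  byte[9]=0x4A cont=0 payload=0x4A=74: acc |= 74<<21 -> acc=156390496 shift=28 [end]
Varint 4: bytes[6:10] = E0 A8 C9 4A -> value 156390496 (4 byte(s))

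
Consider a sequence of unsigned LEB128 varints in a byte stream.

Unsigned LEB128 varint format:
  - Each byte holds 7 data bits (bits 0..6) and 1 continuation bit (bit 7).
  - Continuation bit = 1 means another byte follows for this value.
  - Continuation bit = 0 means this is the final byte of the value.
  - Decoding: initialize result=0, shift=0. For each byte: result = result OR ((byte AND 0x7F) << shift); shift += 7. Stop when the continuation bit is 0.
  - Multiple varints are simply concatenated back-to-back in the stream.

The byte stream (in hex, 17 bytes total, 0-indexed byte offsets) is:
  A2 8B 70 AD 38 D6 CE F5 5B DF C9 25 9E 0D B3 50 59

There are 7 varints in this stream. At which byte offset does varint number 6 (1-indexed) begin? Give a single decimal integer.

Answer: 14

Derivation:
  byte[0]=0xA2 cont=1 payload=0x22=34: acc |= 34<<0 -> acc=34 shift=7
  byte[1]=0x8B cont=1 payload=0x0B=11: acc |= 11<<7 -> acc=1442 shift=14
  byte[2]=0x70 cont=0 payload=0x70=112: acc |= 112<<14 -> acc=1836450 shift=21 [end]
Varint 1: bytes[0:3] = A2 8B 70 -> value 1836450 (3 byte(s))
  byte[3]=0xAD cont=1 payload=0x2D=45: acc |= 45<<0 -> acc=45 shift=7
  byte[4]=0x38 cont=0 payload=0x38=56: acc |= 56<<7 -> acc=7213 shift=14 [end]
Varint 2: bytes[3:5] = AD 38 -> value 7213 (2 byte(s))
  byte[5]=0xD6 cont=1 payload=0x56=86: acc |= 86<<0 -> acc=86 shift=7
  byte[6]=0xCE cont=1 payload=0x4E=78: acc |= 78<<7 -> acc=10070 shift=14
  byte[7]=0xF5 cont=1 payload=0x75=117: acc |= 117<<14 -> acc=1926998 shift=21
  byte[8]=0x5B cont=0 payload=0x5B=91: acc |= 91<<21 -> acc=192767830 shift=28 [end]
Varint 3: bytes[5:9] = D6 CE F5 5B -> value 192767830 (4 byte(s))
  byte[9]=0xDF cont=1 payload=0x5F=95: acc |= 95<<0 -> acc=95 shift=7
  byte[10]=0xC9 cont=1 payload=0x49=73: acc |= 73<<7 -> acc=9439 shift=14
  byte[11]=0x25 cont=0 payload=0x25=37: acc |= 37<<14 -> acc=615647 shift=21 [end]
Varint 4: bytes[9:12] = DF C9 25 -> value 615647 (3 byte(s))
  byte[12]=0x9E cont=1 payload=0x1E=30: acc |= 30<<0 -> acc=30 shift=7
  byte[13]=0x0D cont=0 payload=0x0D=13: acc |= 13<<7 -> acc=1694 shift=14 [end]
Varint 5: bytes[12:14] = 9E 0D -> value 1694 (2 byte(s))
  byte[14]=0xB3 cont=1 payload=0x33=51: acc |= 51<<0 -> acc=51 shift=7
  byte[15]=0x50 cont=0 payload=0x50=80: acc |= 80<<7 -> acc=10291 shift=14 [end]
Varint 6: bytes[14:16] = B3 50 -> value 10291 (2 byte(s))
  byte[16]=0x59 cont=0 payload=0x59=89: acc |= 89<<0 -> acc=89 shift=7 [end]
Varint 7: bytes[16:17] = 59 -> value 89 (1 byte(s))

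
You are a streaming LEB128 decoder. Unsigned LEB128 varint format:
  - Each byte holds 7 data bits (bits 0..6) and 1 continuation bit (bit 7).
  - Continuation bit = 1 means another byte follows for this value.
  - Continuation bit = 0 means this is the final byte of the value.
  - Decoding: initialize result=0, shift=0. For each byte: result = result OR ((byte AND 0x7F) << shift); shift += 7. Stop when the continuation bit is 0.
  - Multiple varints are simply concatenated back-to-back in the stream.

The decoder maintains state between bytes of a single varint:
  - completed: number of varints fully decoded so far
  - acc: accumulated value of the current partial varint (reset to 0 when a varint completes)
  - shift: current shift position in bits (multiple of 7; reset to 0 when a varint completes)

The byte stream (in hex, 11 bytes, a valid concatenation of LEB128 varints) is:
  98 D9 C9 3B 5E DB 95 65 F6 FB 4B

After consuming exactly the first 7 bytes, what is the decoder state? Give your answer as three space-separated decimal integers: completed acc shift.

Answer: 2 2779 14

Derivation:
byte[0]=0x98 cont=1 payload=0x18: acc |= 24<<0 -> completed=0 acc=24 shift=7
byte[1]=0xD9 cont=1 payload=0x59: acc |= 89<<7 -> completed=0 acc=11416 shift=14
byte[2]=0xC9 cont=1 payload=0x49: acc |= 73<<14 -> completed=0 acc=1207448 shift=21
byte[3]=0x3B cont=0 payload=0x3B: varint #1 complete (value=124939416); reset -> completed=1 acc=0 shift=0
byte[4]=0x5E cont=0 payload=0x5E: varint #2 complete (value=94); reset -> completed=2 acc=0 shift=0
byte[5]=0xDB cont=1 payload=0x5B: acc |= 91<<0 -> completed=2 acc=91 shift=7
byte[6]=0x95 cont=1 payload=0x15: acc |= 21<<7 -> completed=2 acc=2779 shift=14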